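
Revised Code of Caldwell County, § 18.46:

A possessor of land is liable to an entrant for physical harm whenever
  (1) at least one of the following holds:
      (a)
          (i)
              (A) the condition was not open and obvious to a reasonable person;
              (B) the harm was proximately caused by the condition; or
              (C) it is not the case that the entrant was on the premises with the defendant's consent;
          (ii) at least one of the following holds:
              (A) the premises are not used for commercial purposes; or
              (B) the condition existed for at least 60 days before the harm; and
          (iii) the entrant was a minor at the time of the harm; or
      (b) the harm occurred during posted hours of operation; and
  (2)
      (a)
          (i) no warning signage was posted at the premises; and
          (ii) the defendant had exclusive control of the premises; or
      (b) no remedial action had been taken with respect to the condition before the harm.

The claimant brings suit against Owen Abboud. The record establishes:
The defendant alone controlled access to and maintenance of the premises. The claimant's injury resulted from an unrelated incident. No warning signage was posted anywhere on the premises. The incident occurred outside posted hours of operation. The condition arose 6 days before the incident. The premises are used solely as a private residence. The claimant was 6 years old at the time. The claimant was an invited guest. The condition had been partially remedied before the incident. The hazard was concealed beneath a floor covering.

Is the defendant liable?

(A) not open/obvious — satisfied.
(B) proximate cause — not met.
(C) not (consent to enter) — not met.
(i): T OR F OR F → true.
(A) not (commercial use) — holds.
(B) condition ≥60 days old — not satisfied.
(ii) = T OR F = true.
(iii) entrant a minor — satisfied.
(a) = T AND T AND T = true.
(b) during posted hours — fails.
(1) = T OR F = true.
(i) no signage posted — holds.
(ii) exclusive control — met.
So (a) is satisfied (T AND T).
(b) no remedial action — fails.
(2): T OR F → true.
Overall: T AND T → true.

Yes — liable.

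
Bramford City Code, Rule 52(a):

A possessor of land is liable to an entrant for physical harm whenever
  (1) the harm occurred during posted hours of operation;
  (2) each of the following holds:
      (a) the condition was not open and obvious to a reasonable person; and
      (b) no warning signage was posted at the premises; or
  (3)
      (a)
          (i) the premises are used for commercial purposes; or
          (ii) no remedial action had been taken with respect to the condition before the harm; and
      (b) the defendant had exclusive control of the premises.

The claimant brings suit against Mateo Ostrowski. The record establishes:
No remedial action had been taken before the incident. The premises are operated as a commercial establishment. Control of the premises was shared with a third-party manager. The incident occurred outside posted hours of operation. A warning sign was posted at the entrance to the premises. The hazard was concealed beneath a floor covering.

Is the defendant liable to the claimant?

No — not liable.

(1) during posted hours — fails.
(a) not open/obvious — holds.
(b) no signage posted — not met.
So (2) is not satisfied (T AND F).
(i) commercial use — met.
(ii) no remedial action — met.
(a) = T OR T = true.
(b) exclusive control — not met.
So (3) is not satisfied (T AND F).
Overall = F OR F OR F = false.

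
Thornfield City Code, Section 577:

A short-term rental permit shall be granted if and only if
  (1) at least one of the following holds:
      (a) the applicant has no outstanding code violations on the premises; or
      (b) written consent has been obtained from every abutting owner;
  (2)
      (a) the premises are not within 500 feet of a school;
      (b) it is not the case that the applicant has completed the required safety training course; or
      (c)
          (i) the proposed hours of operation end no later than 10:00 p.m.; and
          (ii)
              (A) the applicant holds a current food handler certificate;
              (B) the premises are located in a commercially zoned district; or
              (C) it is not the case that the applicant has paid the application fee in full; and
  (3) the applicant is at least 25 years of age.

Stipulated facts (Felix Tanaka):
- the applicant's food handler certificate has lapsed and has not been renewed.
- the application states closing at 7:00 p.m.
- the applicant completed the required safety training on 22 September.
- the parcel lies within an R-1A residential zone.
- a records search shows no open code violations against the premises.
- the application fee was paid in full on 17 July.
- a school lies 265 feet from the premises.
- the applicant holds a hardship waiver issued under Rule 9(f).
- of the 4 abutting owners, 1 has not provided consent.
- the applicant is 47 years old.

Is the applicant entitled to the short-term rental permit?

No — denied.

(a) no code violations — satisfied.
(b) all abutters consent — not satisfied.
(1): T OR F → true.
(a) ≥500 ft from school — not satisfied.
(b) not (safety training) — not met.
(i) closes by 10 p.m. — holds.
(A) food handler cert. — not met.
(B) commercially zoned — not met.
(C) not (fee paid) — fails.
(ii) = F OR F OR F = false.
(c): T AND F → false.
So (2) is not satisfied (F OR F OR F).
(3) age ≥ 25 — satisfied.
Overall = T AND F AND T = false.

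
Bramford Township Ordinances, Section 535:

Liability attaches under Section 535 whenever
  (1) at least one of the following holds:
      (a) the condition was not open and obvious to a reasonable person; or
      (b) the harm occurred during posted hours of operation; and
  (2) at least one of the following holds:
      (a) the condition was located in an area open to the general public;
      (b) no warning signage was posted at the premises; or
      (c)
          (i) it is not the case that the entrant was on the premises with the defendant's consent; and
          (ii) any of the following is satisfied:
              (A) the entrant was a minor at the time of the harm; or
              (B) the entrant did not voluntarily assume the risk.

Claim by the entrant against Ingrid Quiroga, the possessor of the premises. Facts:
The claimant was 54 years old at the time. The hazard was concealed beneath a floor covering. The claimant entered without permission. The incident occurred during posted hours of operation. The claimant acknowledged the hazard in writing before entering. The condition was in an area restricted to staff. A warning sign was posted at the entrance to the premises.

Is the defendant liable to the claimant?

No — not liable.

(a) not open/obvious — satisfied.
(b) during posted hours — satisfied.
So (1) is satisfied (T OR T).
(a) public area — not met.
(b) no signage posted — fails.
(i) not (consent to enter) — satisfied.
(A) entrant a minor — fails.
(B) no assumed risk — not satisfied.
(ii): F OR F → false.
(c): T AND F → false.
(2) = F OR F OR F = false.
Overall: T AND F → false.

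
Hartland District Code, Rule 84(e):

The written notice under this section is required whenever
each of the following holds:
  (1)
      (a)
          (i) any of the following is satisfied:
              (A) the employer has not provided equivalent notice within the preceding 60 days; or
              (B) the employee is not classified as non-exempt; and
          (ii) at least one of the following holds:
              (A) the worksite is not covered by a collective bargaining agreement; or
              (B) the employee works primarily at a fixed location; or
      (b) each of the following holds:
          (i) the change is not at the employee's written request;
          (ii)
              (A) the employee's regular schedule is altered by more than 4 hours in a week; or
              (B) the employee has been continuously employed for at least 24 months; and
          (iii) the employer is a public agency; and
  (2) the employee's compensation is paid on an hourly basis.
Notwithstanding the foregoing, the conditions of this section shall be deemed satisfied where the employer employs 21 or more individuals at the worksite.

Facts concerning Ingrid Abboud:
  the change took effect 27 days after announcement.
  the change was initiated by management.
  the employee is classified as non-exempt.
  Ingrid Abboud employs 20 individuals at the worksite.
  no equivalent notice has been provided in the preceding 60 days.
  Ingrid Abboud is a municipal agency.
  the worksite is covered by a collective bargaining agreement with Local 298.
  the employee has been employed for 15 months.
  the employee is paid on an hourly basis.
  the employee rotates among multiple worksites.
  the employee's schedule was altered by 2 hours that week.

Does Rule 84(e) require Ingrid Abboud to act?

(A) no recent notice — satisfied.
(B) not (non-exempt) — fails.
So (i) is satisfied (T OR F).
(A) no CBA — not satisfied.
(B) fixed location — not met.
So (ii) is not satisfied (F OR F).
(a): T AND F → false.
(i) not employee-requested — holds.
(A) schedule shift > 4h — not met.
(B) tenure ≥ 24 mo. — fails.
So (ii) is not satisfied (F OR F).
(iii) public agency — met.
(b) = T AND F AND T = false.
(1) = F OR F = false.
(2) hourly-paid — satisfied.
Overall = F AND T = false.
Exception (≥ 21 at site) — not satisfied.
Result: main false OR exception false → false.

No — not required.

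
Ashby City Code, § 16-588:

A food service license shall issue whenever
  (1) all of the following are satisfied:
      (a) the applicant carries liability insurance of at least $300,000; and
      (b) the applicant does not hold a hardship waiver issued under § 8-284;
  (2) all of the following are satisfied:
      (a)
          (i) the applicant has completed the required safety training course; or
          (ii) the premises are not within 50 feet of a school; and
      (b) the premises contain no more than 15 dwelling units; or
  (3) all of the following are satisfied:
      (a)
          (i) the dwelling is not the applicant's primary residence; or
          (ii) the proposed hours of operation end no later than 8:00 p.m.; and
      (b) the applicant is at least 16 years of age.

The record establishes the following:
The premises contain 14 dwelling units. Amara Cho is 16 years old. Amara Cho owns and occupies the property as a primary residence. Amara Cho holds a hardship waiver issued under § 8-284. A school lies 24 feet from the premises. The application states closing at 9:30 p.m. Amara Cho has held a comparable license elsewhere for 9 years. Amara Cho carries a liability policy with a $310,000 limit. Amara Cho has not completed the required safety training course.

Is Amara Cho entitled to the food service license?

No — denied.

(a) insurance ≥ $300,000 — holds.
(b) not (hardship waiver) — not satisfied.
So (1) is not satisfied (T AND F).
(i) safety training — not met.
(ii) ≥50 ft from school — not satisfied.
So (a) is not satisfied (F OR F).
(b) ≤ 15 units — satisfied.
(2) = F AND T = false.
(i) not (primary residence) — fails.
(ii) closes by 8 p.m. — fails.
So (a) is not satisfied (F OR F).
(b) age ≥ 16 — holds.
So (3) is not satisfied (F AND T).
So Overall is not satisfied (F OR F OR F).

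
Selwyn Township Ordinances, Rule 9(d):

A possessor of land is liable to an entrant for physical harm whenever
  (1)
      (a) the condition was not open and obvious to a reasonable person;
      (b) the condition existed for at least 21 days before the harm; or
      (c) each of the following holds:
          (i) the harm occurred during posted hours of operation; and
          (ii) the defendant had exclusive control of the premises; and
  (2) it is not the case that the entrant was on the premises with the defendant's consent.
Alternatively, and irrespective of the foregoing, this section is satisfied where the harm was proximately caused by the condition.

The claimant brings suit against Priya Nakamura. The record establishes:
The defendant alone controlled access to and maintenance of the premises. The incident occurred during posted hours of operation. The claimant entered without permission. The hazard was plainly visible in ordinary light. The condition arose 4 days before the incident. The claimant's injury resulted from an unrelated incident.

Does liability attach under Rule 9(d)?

(a) not open/obvious — not satisfied.
(b) condition ≥21 days old — not satisfied.
(i) during posted hours — met.
(ii) exclusive control — holds.
(c) = T AND T = true.
(1) = F OR F OR T = true.
(2) not (consent to enter) — holds.
Overall: T AND T → true.
Exception (proximate cause) — not satisfied.
Result: main true OR exception false → true.

Yes — liable.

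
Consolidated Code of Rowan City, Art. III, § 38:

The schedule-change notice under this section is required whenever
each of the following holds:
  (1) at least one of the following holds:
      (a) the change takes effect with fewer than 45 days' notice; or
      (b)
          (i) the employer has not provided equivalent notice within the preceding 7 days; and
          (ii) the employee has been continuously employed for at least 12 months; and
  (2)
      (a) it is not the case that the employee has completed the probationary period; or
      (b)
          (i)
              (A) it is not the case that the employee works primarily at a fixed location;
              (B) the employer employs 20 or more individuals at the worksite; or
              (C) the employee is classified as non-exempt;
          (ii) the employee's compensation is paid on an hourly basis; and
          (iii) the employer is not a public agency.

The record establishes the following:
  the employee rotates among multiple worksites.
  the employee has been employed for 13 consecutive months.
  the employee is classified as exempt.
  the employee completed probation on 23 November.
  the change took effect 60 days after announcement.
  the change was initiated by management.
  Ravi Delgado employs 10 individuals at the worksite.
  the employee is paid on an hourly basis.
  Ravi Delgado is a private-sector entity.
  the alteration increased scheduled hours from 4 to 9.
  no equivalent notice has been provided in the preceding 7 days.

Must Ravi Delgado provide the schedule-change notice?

(a) < 45 days' notice — not satisfied.
(i) no recent notice — holds.
(ii) tenure ≥ 12 mo. — holds.
(b): T AND T → true.
(1) = F OR T = true.
(a) not (past probation) — not satisfied.
(A) not (fixed location) — holds.
(B) ≥ 20 at site — fails.
(C) non-exempt — not met.
(i) = T OR F OR F = true.
(ii) hourly-paid — met.
(iii) not (public agency) — met.
(b) = T AND T AND T = true.
(2): F OR T → true.
Overall: T AND T → true.

Yes — required.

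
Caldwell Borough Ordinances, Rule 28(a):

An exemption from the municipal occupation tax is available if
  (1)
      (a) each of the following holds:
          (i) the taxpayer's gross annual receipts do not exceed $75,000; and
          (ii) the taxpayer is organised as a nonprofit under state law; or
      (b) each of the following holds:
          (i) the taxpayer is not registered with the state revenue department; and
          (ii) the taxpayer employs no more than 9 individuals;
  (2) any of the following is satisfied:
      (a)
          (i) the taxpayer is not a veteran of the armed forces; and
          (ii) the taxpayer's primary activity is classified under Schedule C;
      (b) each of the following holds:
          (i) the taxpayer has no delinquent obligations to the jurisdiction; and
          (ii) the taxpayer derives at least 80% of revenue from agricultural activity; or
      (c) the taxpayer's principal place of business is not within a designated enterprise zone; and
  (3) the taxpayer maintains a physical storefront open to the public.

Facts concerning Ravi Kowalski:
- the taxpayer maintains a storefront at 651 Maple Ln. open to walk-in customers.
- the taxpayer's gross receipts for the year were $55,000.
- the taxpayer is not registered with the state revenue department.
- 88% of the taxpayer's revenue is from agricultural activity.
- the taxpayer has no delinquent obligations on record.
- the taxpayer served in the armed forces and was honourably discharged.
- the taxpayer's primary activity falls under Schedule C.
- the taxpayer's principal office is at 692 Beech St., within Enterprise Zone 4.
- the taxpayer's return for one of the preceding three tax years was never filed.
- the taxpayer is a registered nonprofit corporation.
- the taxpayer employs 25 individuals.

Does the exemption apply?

Yes — exempt.

(i) receipts ≤ $75,000 — holds.
(ii) nonprofit — holds.
(a) = T AND T = true.
(i) not (state-registered) — satisfied.
(ii) ≤ 9 employees — not met.
(b) = T AND F = false.
So (1) is satisfied (T OR F).
(i) not (veteran) — not met.
(ii) Schedule C activity — holds.
(a): F AND T → false.
(i) no delinquency — satisfied.
(ii) ≥80% agricultural — satisfied.
(b) = T AND T = true.
(c) not (in enterprise zone) — not met.
So (2) is satisfied (F OR T OR F).
(3) has storefront — holds.
So Overall is satisfied (T AND T AND T).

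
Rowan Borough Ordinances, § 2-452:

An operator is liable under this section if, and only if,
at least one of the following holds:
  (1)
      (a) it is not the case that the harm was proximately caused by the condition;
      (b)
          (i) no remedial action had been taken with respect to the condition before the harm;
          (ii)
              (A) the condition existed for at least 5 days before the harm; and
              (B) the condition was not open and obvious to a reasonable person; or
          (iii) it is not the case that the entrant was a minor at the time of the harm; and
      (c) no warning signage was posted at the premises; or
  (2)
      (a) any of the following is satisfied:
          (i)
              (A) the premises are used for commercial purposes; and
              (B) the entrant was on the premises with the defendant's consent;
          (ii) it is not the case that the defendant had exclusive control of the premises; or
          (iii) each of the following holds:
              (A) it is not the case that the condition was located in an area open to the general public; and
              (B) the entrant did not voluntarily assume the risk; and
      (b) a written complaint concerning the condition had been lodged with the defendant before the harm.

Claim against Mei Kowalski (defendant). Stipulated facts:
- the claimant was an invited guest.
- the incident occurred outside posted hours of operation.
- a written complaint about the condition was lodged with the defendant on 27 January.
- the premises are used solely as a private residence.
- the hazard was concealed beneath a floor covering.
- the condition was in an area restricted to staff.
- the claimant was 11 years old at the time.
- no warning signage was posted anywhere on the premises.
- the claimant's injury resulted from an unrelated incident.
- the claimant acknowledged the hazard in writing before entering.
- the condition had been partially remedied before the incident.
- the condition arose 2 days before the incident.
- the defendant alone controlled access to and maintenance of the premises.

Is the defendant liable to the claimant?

No — not liable.

(a) not (proximate cause) — holds.
(i) no remedial action — not met.
(A) condition ≥5 days old — not satisfied.
(B) not open/obvious — holds.
So (ii) is not satisfied (F AND T).
(iii) not (entrant a minor) — not met.
(b): F OR F OR F → false.
(c) no signage posted — satisfied.
(1): T AND F AND T → false.
(A) commercial use — fails.
(B) consent to enter — met.
(i) = F AND T = false.
(ii) not (exclusive control) — not met.
(A) not (public area) — holds.
(B) no assumed risk — not met.
So (iii) is not satisfied (T AND F).
(a): F OR F OR F → false.
(b) complaint lodged — met.
(2) = F AND T = false.
Overall = F OR F = false.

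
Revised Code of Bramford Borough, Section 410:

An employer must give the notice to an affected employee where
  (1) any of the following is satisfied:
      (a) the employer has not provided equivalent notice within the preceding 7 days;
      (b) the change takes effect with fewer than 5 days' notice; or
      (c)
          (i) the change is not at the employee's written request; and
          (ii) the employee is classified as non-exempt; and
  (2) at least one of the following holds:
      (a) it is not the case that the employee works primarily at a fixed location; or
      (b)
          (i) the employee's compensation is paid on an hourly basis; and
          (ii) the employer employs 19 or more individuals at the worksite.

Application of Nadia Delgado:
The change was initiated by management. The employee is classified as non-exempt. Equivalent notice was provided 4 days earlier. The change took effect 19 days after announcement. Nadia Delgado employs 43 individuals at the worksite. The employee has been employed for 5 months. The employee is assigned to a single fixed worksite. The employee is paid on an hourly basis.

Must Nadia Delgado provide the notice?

Yes — required.

(a) no recent notice — not met.
(b) < 5 days' notice — fails.
(i) not employee-requested — holds.
(ii) non-exempt — holds.
(c) = T AND T = true.
So (1) is satisfied (F OR F OR T).
(a) not (fixed location) — not satisfied.
(i) hourly-paid — satisfied.
(ii) ≥ 19 at site — satisfied.
(b) = T AND T = true.
(2) = F OR T = true.
Overall = T AND T = true.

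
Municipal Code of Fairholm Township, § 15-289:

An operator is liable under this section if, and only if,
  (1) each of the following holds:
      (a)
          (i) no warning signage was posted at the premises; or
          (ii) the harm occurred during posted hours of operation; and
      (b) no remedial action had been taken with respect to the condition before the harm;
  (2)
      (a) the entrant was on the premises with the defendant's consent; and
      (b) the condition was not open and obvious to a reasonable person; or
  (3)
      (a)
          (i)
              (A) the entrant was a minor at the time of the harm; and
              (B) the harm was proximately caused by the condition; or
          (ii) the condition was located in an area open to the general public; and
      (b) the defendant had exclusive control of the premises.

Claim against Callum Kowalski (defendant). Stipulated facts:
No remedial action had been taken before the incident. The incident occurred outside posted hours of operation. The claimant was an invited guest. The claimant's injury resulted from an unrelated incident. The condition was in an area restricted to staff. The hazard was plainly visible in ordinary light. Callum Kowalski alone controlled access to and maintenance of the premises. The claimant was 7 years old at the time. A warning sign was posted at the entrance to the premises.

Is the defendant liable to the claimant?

(i) no signage posted — fails.
(ii) during posted hours — not satisfied.
(a): F OR F → false.
(b) no remedial action — holds.
(1): F AND T → false.
(a) consent to enter — met.
(b) not open/obvious — not satisfied.
(2) = T AND F = false.
(A) entrant a minor — holds.
(B) proximate cause — fails.
(i): T AND F → false.
(ii) public area — fails.
(a) = F OR F = false.
(b) exclusive control — satisfied.
(3) = F AND T = false.
Overall: F OR F OR F → false.

No — not liable.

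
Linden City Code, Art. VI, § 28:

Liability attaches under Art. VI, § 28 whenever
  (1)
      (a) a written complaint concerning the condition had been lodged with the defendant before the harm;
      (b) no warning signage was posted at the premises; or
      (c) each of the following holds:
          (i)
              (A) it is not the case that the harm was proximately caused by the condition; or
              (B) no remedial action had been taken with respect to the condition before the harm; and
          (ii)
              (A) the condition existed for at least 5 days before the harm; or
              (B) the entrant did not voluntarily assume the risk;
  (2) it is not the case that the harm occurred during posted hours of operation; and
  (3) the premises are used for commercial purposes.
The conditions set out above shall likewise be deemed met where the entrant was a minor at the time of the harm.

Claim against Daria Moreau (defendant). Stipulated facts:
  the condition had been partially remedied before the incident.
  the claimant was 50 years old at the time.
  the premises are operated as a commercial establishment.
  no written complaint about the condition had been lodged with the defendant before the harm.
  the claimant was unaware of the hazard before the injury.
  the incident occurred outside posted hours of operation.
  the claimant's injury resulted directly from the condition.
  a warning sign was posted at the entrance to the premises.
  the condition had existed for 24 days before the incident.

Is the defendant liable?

No — not liable.

(a) complaint lodged — not met.
(b) no signage posted — fails.
(A) not (proximate cause) — not met.
(B) no remedial action — not satisfied.
(i): F OR F → false.
(A) condition ≥5 days old — holds.
(B) no assumed risk — met.
(ii): T OR T → true.
(c): F AND T → false.
(1) = F OR F OR F = false.
(2) not (during posted hours) — met.
(3) commercial use — met.
Overall = F AND T AND T = false.
Exception (entrant a minor) — not satisfied.
Result: main false OR exception false → false.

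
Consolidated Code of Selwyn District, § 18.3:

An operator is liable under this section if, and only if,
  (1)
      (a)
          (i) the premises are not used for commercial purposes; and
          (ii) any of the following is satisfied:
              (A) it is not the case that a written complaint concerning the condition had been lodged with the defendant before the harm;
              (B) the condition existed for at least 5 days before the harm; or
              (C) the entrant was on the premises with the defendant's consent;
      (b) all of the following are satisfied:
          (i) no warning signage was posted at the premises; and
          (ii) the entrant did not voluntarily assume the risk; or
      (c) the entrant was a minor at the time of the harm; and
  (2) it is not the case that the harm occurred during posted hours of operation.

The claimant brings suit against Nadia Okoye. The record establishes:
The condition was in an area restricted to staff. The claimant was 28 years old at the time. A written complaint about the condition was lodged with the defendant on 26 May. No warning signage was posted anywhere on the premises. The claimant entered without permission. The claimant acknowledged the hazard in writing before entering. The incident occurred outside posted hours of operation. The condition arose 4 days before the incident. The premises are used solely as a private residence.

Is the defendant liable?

No — not liable.

(i) not (commercial use) — met.
(A) not (complaint lodged) — not satisfied.
(B) condition ≥5 days old — fails.
(C) consent to enter — not satisfied.
So (ii) is not satisfied (F OR F OR F).
So (a) is not satisfied (T AND F).
(i) no signage posted — met.
(ii) no assumed risk — not met.
(b) = T AND F = false.
(c) entrant a minor — not met.
(1) = F OR F OR F = false.
(2) not (during posted hours) — satisfied.
Overall = F AND T = false.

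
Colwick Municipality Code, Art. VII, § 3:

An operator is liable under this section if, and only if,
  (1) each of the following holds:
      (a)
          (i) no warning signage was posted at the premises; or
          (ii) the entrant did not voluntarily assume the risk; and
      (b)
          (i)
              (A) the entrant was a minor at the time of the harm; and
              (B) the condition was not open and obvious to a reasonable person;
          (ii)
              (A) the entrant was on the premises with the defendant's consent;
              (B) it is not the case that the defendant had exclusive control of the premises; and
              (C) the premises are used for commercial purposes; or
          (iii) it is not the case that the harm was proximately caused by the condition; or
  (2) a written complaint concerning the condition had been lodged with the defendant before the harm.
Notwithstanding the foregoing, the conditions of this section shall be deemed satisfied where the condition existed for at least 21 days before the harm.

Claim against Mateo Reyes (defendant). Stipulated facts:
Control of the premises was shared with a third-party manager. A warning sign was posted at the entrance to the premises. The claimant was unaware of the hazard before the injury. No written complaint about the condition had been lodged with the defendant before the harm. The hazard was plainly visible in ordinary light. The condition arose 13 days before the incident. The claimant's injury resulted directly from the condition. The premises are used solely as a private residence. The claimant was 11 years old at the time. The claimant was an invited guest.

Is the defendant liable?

(i) no signage posted — not satisfied.
(ii) no assumed risk — holds.
(a): F OR T → true.
(A) entrant a minor — holds.
(B) not open/obvious — not met.
(i): T AND F → false.
(A) consent to enter — met.
(B) not (exclusive control) — met.
(C) commercial use — not met.
(ii) = T AND T AND F = false.
(iii) not (proximate cause) — not met.
So (b) is not satisfied (F OR F OR F).
(1) = T AND F = false.
(2) complaint lodged — fails.
So Overall is not satisfied (F OR F).
Exception (condition ≥21 days old) — not satisfied.
Result: main false OR exception false → false.

No — not liable.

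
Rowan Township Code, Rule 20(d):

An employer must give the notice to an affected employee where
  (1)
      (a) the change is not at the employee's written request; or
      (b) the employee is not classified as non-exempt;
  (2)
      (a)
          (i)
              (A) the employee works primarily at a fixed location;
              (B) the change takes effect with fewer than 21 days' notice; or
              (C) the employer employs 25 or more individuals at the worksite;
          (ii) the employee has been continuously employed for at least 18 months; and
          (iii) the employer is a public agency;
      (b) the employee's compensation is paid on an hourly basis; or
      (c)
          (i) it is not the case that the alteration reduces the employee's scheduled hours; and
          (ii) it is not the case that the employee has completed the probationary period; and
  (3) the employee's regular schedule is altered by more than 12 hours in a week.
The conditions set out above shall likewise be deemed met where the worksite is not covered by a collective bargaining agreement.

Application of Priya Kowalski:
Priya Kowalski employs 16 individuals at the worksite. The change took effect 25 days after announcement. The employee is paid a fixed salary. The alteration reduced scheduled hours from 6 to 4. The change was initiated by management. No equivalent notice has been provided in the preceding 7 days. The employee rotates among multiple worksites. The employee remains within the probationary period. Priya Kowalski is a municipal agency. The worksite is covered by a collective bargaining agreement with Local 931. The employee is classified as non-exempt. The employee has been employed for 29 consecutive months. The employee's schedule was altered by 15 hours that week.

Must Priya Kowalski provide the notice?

(a) not employee-requested — holds.
(b) not (non-exempt) — not met.
(1): T OR F → true.
(A) fixed location — not met.
(B) < 21 days' notice — not met.
(C) ≥ 25 at site — not satisfied.
So (i) is not satisfied (F OR F OR F).
(ii) tenure ≥ 18 mo. — met.
(iii) public agency — holds.
(a): F AND T AND T → false.
(b) hourly-paid — not satisfied.
(i) not (hours reduced) — fails.
(ii) not (past probation) — met.
So (c) is not satisfied (F AND T).
(2): F OR F OR F → false.
(3) schedule shift > 12h — satisfied.
Overall = T AND F AND T = false.
Exception (no CBA) — not satisfied.
Result: main false OR exception false → false.

No — not required.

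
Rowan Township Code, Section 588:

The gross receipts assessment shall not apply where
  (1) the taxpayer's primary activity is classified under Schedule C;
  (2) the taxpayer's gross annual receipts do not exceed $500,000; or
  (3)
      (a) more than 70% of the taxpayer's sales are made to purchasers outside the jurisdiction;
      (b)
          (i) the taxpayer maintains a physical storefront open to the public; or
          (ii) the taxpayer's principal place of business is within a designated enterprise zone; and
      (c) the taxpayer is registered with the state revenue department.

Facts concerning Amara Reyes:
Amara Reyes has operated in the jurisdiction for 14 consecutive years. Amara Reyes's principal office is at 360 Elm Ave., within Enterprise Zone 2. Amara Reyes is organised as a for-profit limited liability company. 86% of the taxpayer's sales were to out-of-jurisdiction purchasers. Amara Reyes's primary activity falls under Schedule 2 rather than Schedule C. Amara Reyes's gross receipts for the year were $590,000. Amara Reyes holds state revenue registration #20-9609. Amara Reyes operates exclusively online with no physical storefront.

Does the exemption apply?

Yes — exempt.

(1) Schedule C activity — not satisfied.
(2) receipts ≤ $500,000 — fails.
(a) >70% out-of-jur. sales — met.
(i) has storefront — fails.
(ii) in enterprise zone — satisfied.
(b): F OR T → true.
(c) state-registered — holds.
(3): T AND T AND T → true.
Overall = F OR F OR T = true.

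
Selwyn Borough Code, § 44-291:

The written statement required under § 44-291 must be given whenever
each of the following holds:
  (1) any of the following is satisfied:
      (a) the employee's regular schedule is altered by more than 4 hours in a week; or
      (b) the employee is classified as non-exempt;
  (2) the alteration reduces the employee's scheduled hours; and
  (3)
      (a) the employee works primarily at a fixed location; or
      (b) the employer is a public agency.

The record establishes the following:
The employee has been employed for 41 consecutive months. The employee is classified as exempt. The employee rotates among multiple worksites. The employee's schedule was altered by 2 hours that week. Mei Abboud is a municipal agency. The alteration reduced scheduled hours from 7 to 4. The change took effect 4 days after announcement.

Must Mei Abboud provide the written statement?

(a) schedule shift > 4h — not satisfied.
(b) non-exempt — not satisfied.
So (1) is not satisfied (F OR F).
(2) hours reduced — holds.
(a) fixed location — fails.
(b) public agency — met.
So (3) is satisfied (F OR T).
So Overall is not satisfied (F AND T AND T).

No — not required.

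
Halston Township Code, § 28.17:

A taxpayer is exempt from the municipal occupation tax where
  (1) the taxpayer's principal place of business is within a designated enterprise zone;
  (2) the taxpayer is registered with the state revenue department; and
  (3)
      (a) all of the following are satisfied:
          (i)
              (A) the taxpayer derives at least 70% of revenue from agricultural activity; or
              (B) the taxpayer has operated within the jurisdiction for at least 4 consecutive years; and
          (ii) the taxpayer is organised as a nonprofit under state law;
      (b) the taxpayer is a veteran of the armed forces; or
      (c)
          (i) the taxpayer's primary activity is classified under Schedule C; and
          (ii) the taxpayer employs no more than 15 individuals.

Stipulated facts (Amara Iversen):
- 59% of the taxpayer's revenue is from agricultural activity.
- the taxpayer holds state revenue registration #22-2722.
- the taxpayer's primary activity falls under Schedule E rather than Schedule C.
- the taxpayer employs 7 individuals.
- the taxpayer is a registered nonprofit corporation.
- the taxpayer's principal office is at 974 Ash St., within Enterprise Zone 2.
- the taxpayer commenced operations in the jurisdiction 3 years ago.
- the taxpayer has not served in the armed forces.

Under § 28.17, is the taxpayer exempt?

No — not exempt.

(1) in enterprise zone — holds.
(2) state-registered — satisfied.
(A) ≥70% agricultural — not met.
(B) ≥ 4 yrs in jurisdiction — not satisfied.
So (i) is not satisfied (F OR F).
(ii) nonprofit — satisfied.
So (a) is not satisfied (F AND T).
(b) veteran — fails.
(i) Schedule C activity — fails.
(ii) ≤ 15 employees — holds.
So (c) is not satisfied (F AND T).
(3) = F OR F OR F = false.
Overall: T AND T AND F → false.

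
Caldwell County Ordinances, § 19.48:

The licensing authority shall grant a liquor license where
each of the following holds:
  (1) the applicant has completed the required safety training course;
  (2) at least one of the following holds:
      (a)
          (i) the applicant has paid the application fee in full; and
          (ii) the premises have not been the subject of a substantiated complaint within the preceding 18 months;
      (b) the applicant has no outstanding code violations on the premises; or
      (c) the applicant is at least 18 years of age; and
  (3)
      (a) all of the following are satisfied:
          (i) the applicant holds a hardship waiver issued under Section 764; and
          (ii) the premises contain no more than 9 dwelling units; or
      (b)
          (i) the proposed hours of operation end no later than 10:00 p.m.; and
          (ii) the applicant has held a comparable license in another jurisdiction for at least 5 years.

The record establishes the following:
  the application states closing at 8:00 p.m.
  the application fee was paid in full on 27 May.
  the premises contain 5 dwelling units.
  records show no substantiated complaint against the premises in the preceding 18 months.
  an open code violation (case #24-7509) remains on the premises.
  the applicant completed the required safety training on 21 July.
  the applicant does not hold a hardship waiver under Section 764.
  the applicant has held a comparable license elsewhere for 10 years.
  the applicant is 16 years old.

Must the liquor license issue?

Yes — granted.

(1) safety training — met.
(i) fee paid — holds.
(ii) no complaint in 18 mo. — holds.
So (a) is satisfied (T AND T).
(b) no code violations — not met.
(c) age ≥ 18 — not satisfied.
(2): T OR F OR F → true.
(i) hardship waiver — fails.
(ii) ≤ 9 units — satisfied.
(a) = F AND T = false.
(i) closes by 10 p.m. — holds.
(ii) prior license ≥ 5 yr — holds.
So (b) is satisfied (T AND T).
(3) = F OR T = true.
So Overall is satisfied (T AND T AND T).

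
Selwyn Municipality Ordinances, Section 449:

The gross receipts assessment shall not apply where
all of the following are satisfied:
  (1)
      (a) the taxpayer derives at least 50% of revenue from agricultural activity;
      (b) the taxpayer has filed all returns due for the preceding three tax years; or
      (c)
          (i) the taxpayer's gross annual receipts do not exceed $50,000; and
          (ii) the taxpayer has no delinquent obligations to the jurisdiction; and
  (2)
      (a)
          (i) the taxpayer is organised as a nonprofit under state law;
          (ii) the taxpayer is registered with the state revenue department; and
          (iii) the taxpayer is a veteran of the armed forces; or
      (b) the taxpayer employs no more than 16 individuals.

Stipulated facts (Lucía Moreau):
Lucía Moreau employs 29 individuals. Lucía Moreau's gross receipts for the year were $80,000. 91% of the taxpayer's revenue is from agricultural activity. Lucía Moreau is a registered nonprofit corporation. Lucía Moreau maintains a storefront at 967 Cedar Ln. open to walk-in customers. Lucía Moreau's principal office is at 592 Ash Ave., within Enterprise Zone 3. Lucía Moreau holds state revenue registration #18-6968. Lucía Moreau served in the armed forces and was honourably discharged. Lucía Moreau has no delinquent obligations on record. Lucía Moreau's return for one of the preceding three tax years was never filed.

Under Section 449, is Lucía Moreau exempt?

(a) ≥50% agricultural — satisfied.
(b) returns current — fails.
(i) receipts ≤ $50,000 — not met.
(ii) no delinquency — satisfied.
(c): F AND T → false.
(1): T OR F OR F → true.
(i) nonprofit — holds.
(ii) state-registered — met.
(iii) veteran — satisfied.
(a) = T AND T AND T = true.
(b) ≤ 16 employees — not satisfied.
(2): T OR F → true.
Overall: T AND T → true.

Yes — exempt.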